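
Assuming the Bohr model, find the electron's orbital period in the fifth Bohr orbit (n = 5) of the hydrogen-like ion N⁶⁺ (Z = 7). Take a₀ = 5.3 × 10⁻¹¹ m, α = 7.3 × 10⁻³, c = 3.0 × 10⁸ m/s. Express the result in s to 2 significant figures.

r = n²a₀/Z = 5²·5.3 × 10⁻¹¹/7 = 1.9 × 10⁻¹⁰ m
v = Zαc/n = 7·0.0073·3.0 × 10⁸/5 = 3.1 × 10⁶ m/s
T = 2πr/v = 3.9 × 10⁻¹⁶ s

3.9 × 10⁻¹⁶ s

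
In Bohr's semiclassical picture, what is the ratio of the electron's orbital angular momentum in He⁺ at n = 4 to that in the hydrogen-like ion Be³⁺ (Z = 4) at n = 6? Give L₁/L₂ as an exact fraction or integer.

L = nℏ is independent of Z.
L₁/L₂ = n₁/n₂ = 4/6 = 2/3

2/3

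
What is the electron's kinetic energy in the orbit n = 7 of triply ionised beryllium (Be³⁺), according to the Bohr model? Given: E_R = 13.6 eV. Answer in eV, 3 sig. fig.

4.44 eV

For a Coulomb orbit the virial theorem gives K = −E_n.
E_n = −E_R·Z²/n², so K = E_R·Z²/n² = 13.6 × 4²/7² = 4.44 eV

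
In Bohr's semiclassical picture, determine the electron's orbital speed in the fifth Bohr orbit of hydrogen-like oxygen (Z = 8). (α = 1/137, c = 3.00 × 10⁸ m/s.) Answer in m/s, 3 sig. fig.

v_n = Zαc/n = 8 × 0.00730 × 3.00 × 10⁸ / 5
    = 3.50 × 10⁶ m/s

3.50 × 10⁶ m/s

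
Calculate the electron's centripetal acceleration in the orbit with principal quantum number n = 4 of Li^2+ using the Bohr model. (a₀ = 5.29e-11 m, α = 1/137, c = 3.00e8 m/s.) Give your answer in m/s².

9.56e21 m/s²

r = n²a₀/Z = 2.82e-10 m, v = Zαc/n = 1.64e6 m/s
a = v²/r = (1.64e6)² / 2.82e-10 = 9.56e21 m/s²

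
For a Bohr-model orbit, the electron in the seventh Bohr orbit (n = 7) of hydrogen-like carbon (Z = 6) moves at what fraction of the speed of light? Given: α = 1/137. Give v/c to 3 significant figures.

v_n = Zαc/n, so v/c = Zα/n = 6 × 0.00730 / 7 = 0.00626

0.00626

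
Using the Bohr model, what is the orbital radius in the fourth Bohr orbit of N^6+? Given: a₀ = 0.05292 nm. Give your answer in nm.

r_n = n²a₀/Z = 4² × 0.05292 / 7
    = 16 × 0.05292 / 7 = 0.1210 nm

0.1210 nm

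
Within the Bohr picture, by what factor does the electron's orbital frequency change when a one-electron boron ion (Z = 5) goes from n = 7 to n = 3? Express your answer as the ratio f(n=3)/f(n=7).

f ∝ Z^2 · n^-3; with Z fixed, f ∝ n^-3.
f(n=3)/f(n=7) = (3/7)^-3 = 343/27

343/27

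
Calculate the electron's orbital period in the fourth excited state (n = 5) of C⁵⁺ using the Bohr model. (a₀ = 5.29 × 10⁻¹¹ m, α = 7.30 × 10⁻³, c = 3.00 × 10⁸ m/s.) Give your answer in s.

5.27 × 10⁻¹⁶ s

r = n²a₀/Z = 5²·5.29 × 10⁻¹¹/6 = 2.20 × 10⁻¹⁰ m
v = Zαc/n = 6·0.00730·3.00 × 10⁸/5 = 2.63 × 10⁶ m/s
T = 2πr/v = 5.27 × 10⁻¹⁶ s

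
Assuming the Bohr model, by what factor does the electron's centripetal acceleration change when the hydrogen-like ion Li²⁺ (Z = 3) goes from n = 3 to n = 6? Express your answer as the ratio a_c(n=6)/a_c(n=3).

a_c ∝ Z^3 · n^-4; with Z fixed, a_c ∝ n^-4.
a_c(n=6)/a_c(n=3) = (6/3)^-4 = 1/16

1/16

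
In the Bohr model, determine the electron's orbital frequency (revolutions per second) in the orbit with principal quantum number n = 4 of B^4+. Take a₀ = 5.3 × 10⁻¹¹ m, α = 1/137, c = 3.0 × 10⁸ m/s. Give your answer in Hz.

r = n²a₀/Z = 1.7 × 10⁻¹⁰ m, v = Zαc/n = 2.7 × 10⁶ m/s
f = v/(2πr) = 2.6 × 10¹⁵ Hz

2.6 × 10¹⁵ Hz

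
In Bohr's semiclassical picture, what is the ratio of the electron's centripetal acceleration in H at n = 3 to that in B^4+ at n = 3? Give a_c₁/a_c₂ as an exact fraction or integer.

1/125

a_c ∝ Z^3 · n^-4
a_c₁/a_c₂ = (1/5)^3 · (3/3)^-4 = 1/125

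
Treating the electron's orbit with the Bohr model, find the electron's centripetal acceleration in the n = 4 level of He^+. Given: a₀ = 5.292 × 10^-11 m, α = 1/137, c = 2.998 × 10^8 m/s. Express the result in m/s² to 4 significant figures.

r = n²a₀/Z = 4.234 × 10^-10 m, v = Zαc/n = 1.094 × 10^6 m/s
a = v²/r = (1.094 × 10^6)² / 4.234 × 10^-10 = 2.828 × 10^21 m/s²

2.828 × 10^21 m/s²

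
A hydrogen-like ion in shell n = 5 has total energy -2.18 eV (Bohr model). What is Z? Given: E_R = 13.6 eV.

E_n = −E_R Z²/n² ⇒ Z² = −E_n n²/E_R = 2.18 × 5² / 13.6 ≈ 4.01
Z = 2

2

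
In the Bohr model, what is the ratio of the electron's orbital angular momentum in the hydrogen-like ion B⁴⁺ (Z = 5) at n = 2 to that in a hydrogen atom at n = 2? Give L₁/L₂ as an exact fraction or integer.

1

L = nℏ is independent of Z.
L₁/L₂ = n₁/n₂ = 2/2 = 1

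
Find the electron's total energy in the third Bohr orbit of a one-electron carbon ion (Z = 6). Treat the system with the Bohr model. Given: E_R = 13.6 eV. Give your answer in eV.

E_n = −E_R·Z²/n² = −13.6 × 6²/3² = -54.4 eV

-54.4 eV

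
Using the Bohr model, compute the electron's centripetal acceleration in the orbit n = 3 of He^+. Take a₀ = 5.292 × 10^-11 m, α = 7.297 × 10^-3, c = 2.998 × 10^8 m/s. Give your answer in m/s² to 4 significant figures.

8.932 × 10^21 m/s²

r = n²a₀/Z = 2.381 × 10^-10 m, v = Zαc/n = 1.458 × 10^6 m/s
a = v²/r = (1.458 × 10^6)² / 2.381 × 10^-10 = 8.932 × 10^21 m/s²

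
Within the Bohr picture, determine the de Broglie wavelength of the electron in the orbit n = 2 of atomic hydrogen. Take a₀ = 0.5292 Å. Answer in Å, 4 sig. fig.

The Bohr quantisation condition is nλ = 2πr_n.
r_n = n²a₀/Z = 2.117 Å
λ = 2πr_n/n = 2π·2.117/2 = 6.650 Å

6.650 Å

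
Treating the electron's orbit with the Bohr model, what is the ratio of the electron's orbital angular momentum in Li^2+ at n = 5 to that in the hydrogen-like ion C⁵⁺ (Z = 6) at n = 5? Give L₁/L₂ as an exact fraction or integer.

L = nℏ is independent of Z.
L₁/L₂ = n₁/n₂ = 5/5 = 1

1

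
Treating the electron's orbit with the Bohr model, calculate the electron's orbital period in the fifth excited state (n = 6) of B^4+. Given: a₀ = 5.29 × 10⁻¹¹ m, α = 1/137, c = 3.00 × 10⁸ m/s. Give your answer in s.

1.31 × 10⁻¹⁵ s

r = n²a₀/Z = 6²·5.29 × 10⁻¹¹/5 = 3.81 × 10⁻¹⁰ m
v = Zαc/n = 5·0.00730·3.00 × 10⁸/6 = 1.82 × 10⁶ m/s
T = 2πr/v = 1.31 × 10⁻¹⁵ s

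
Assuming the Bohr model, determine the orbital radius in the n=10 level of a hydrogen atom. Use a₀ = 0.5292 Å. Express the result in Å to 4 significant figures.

52.92 Å

r_n = n²a₀/Z = 10² × 0.5292 / 1
    = 100 × 0.5292 / 1 = 52.92 Å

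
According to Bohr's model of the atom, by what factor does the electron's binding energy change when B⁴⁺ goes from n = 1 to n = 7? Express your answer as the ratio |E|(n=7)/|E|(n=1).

1/49

|E| ∝ Z^2 · n^-2; with Z fixed, |E| ∝ n^-2.
|E|(n=7)/|E|(n=1) = (7/1)^-2 = 1/49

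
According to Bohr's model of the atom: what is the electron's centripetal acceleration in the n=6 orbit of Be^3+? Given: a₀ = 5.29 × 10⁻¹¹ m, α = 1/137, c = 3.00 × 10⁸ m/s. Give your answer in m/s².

r = n²a₀/Z = 4.76 × 10⁻¹⁰ m, v = Zαc/n = 1.46 × 10⁶ m/s
a = v²/r = (1.46 × 10⁶)² / 4.76 × 10⁻¹⁰ = 4.48 × 10²¹ m/s²

4.48 × 10²¹ m/s²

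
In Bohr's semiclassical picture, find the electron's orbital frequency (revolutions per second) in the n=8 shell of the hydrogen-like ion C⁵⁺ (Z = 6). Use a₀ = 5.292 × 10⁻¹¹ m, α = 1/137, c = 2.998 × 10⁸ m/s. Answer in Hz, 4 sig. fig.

4.627 × 10¹⁴ Hz

r = n²a₀/Z = 5.645 × 10⁻¹⁰ m, v = Zαc/n = 1.641 × 10⁶ m/s
f = v/(2πr) = 4.627 × 10¹⁴ Hz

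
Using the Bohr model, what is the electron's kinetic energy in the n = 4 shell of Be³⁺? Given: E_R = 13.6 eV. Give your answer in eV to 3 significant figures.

13.6 eV

For a Coulomb orbit the virial theorem gives K = −E_n.
E_n = −E_R·Z²/n², so K = E_R·Z²/n² = 13.6 × 4²/4² = 13.6 eV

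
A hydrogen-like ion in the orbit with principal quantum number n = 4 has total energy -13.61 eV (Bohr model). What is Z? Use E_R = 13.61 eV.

4

E_n = −E_R Z²/n² ⇒ Z² = −E_n n²/E_R = 13.61 × 4² / 13.61 ≈ 16.00
Z = 4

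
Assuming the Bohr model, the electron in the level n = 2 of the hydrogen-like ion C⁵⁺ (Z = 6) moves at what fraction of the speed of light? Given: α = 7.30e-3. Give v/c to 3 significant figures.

0.0219

v_n = Zαc/n, so v/c = Zα/n = 6 × 0.00730 / 2 = 0.0219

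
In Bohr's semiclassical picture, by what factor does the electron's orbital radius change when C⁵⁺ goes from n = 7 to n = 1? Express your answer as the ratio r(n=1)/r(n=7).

1/49

r ∝ Z^-1 · n^2; with Z fixed, r ∝ n^2.
r(n=1)/r(n=7) = (1/7)^2 = 1/49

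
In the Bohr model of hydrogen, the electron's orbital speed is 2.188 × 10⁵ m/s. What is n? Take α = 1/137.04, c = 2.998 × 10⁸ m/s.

10

v_n = Zαc/n ⇒ n = Zαc/v = 1 × 0.007297 × 2.998 × 10⁸ / 2.188 × 10⁵ ≈ 10.00
n = 10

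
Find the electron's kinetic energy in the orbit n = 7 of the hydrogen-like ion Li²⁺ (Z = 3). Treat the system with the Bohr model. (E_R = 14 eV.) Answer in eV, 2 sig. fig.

For a Coulomb orbit the virial theorem gives K = −E_n.
E_n = −E_R·Z²/n², so K = E_R·Z²/n² = 14 × 3²/7² = 2.6 eV

2.6 eV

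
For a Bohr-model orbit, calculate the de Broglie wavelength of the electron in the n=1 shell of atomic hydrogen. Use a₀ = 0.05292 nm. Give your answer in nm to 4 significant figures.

The Bohr quantisation condition is nλ = 2πr_n.
r_n = n²a₀/Z = 0.05292 nm
λ = 2πr_n/n = 2π·0.05292/1 = 0.3325 nm

0.3325 nm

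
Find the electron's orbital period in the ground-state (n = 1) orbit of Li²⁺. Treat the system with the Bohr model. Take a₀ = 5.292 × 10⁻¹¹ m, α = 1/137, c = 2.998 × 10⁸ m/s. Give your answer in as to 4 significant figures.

16.88 as

r = n²a₀/Z = 1²·5.292 × 10⁻¹¹/3 = 1.764 × 10⁻¹¹ m
v = Zαc/n = 3·0.007299·2.998 × 10⁸/1 = 6.565 × 10⁶ m/s
T = 2πr/v = 1.688 × 10⁻¹⁷ s = 16.88 as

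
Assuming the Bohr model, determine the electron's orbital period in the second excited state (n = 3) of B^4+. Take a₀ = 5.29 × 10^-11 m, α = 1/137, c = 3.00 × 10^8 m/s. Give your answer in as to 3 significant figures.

r = n²a₀/Z = 3²·5.29 × 10^-11/5 = 9.52 × 10^-11 m
v = Zαc/n = 5·0.00730·3.00 × 10^8/3 = 3.65 × 10^6 m/s
T = 2πr/v = 1.64 × 10^-16 s = 164 as

164 as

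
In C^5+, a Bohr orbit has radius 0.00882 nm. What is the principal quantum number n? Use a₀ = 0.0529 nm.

r_n = n²a₀/Z ⇒ n² = rZ/a₀ = 0.00882 × 6 / 0.0529 ≈ 1.00
n = 1

1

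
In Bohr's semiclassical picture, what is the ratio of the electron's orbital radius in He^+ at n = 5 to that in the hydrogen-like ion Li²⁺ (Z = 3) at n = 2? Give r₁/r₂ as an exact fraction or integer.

r ∝ Z^-1 · n^2
r₁/r₂ = (2/3)^-1 · (5/2)^2 = 75/8

75/8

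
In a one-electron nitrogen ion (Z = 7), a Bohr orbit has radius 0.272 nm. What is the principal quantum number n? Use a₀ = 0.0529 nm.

6

r_n = n²a₀/Z ⇒ n² = rZ/a₀ = 0.272 × 7 / 0.0529 ≈ 35.99
n = 6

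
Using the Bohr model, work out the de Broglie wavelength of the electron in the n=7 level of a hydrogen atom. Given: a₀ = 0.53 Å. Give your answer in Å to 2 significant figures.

The Bohr quantisation condition is nλ = 2πr_n.
r_n = n²a₀/Z = 26 Å
λ = 2πr_n/n = 2π·26/7 = 23 Å

23 Å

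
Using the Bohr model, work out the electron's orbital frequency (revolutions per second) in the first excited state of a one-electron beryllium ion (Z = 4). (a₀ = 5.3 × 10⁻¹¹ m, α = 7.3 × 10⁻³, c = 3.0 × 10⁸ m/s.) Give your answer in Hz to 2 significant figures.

r = n²a₀/Z = 5.3 × 10⁻¹¹ m, v = Zαc/n = 4.4 × 10⁶ m/s
f = v/(2πr) = 1.3 × 10¹⁶ Hz

1.3 × 10¹⁶ Hz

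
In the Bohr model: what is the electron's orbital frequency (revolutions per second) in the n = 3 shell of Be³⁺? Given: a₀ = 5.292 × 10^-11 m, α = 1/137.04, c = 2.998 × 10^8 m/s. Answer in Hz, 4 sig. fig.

3.899 × 10^15 Hz

r = n²a₀/Z = 1.191 × 10^-10 m, v = Zαc/n = 2.917 × 10^6 m/s
f = v/(2πr) = 3.899 × 10^15 Hz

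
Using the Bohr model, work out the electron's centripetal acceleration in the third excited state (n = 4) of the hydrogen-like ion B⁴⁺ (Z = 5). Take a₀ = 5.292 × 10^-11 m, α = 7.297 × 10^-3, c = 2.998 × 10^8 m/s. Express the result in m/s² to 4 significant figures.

4.416 × 10^22 m/s²

r = n²a₀/Z = 1.693 × 10^-10 m, v = Zαc/n = 2.735 × 10^6 m/s
a = v²/r = (2.735 × 10^6)² / 1.693 × 10^-10 = 4.416 × 10^22 m/s²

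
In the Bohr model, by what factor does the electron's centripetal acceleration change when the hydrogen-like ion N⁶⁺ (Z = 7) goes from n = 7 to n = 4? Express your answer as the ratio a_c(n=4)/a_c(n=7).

a_c ∝ Z^3 · n^-4; with Z fixed, a_c ∝ n^-4.
a_c(n=4)/a_c(n=7) = (4/7)^-4 = 2401/256

2401/256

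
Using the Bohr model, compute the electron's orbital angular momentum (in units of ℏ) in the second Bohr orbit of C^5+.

2

L_n = nℏ, so L/ℏ = n = 2.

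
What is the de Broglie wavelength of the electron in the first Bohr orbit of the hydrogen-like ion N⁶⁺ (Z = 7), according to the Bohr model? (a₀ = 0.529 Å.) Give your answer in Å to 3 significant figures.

0.475 Å

The Bohr quantisation condition is nλ = 2πr_n.
r_n = n²a₀/Z = 0.0756 Å
λ = 2πr_n/n = 2π·0.0756/1 = 0.475 Å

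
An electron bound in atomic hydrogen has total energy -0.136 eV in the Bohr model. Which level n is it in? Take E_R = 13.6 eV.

E_n = −E_R Z²/n² ⇒ n² = E_R Z²/(−E_n) = 13.6 × 1² / 0.136 ≈ 100.00
n = 10

10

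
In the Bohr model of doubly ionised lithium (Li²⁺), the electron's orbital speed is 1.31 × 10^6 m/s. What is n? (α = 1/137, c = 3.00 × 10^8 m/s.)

5

v_n = Zαc/n ⇒ n = Zαc/v = 3 × 0.00730 × 3.00 × 10^8 / 1.31 × 10^6 ≈ 5.01
n = 5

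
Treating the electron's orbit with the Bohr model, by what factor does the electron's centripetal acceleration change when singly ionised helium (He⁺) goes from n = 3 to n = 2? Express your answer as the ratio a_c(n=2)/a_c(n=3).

a_c ∝ Z^3 · n^-4; with Z fixed, a_c ∝ n^-4.
a_c(n=2)/a_c(n=3) = (2/3)^-4 = 81/16

81/16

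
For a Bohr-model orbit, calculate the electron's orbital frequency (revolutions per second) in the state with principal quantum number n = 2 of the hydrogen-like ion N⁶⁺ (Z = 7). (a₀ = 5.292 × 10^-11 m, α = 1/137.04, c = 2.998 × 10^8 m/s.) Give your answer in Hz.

r = n²a₀/Z = 3.024 × 10^-11 m, v = Zαc/n = 7.657 × 10^6 m/s
f = v/(2πr) = 4.030 × 10^16 Hz

4.030 × 10^16 Hz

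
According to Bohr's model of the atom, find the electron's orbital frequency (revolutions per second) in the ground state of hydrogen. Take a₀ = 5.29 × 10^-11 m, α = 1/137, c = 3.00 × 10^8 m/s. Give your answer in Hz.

r = n²a₀/Z = 5.29 × 10^-11 m, v = Zαc/n = 2.19 × 10^6 m/s
f = v/(2πr) = 6.59 × 10^15 Hz

6.59 × 10^15 Hz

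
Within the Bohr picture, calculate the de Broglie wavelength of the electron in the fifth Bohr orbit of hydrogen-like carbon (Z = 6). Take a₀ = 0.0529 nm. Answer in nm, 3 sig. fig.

The Bohr quantisation condition is nλ = 2πr_n.
r_n = n²a₀/Z = 0.220 nm
λ = 2πr_n/n = 2π·0.220/5 = 0.277 nm

0.277 nm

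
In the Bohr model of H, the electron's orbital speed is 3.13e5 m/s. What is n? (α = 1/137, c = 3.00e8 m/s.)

7

v_n = Zαc/n ⇒ n = Zαc/v = 1 × 0.00730 × 3.00e8 / 3.13e5 ≈ 7.00
n = 7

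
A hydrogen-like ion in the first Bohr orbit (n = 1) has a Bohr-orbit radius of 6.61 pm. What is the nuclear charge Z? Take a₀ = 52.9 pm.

8

r_n = n²a₀/Z ⇒ Z = n²a₀/r = 1² × 52.9 / 6.61 ≈ 8.00
Z = 8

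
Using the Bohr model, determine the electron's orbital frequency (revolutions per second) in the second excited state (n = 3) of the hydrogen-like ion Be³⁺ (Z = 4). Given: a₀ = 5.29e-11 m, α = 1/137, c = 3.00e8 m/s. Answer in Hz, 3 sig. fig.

3.90e15 Hz

r = n²a₀/Z = 1.19e-10 m, v = Zαc/n = 2.92e6 m/s
f = v/(2πr) = 3.90e15 Hz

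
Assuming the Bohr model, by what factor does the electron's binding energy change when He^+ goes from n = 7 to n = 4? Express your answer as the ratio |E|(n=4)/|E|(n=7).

|E| ∝ Z^2 · n^-2; with Z fixed, |E| ∝ n^-2.
|E|(n=4)/|E|(n=7) = (4/7)^-2 = 49/16

49/16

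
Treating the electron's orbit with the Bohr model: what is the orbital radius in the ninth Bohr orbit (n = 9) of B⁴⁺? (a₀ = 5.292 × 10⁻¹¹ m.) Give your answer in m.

r_n = n²a₀/Z = 9² × 5.292 × 10⁻¹¹ / 5
    = 81 × 5.292 × 10⁻¹¹ / 5 = 8.573 × 10⁻¹⁰ m

8.573 × 10⁻¹⁰ m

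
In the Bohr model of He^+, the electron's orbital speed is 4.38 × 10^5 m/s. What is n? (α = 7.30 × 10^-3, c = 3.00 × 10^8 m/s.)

v_n = Zαc/n ⇒ n = Zαc/v = 2 × 0.00730 × 3.00 × 10^8 / 4.38 × 10^5 ≈ 10.00
n = 10

10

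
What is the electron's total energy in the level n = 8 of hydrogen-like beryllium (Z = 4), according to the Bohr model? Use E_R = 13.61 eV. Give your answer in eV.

E_n = −E_R·Z²/n² = −13.61 × 4²/8² = -3.402 eV

-3.402 eV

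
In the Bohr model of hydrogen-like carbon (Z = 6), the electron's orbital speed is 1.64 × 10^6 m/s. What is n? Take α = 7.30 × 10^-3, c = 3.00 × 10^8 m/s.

8

v_n = Zαc/n ⇒ n = Zαc/v = 6 × 0.00730 × 3.00 × 10^8 / 1.64 × 10^6 ≈ 8.01
n = 8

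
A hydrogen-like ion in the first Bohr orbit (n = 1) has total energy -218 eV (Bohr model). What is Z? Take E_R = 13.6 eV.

E_n = −E_R Z²/n² ⇒ Z² = −E_n n²/E_R = 218 × 1² / 13.6 ≈ 16.03
Z = 4

4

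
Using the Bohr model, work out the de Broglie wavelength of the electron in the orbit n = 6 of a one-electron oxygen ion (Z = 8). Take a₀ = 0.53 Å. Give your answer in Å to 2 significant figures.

The Bohr quantisation condition is nλ = 2πr_n.
r_n = n²a₀/Z = 2.4 Å
λ = 2πr_n/n = 2π·2.4/6 = 2.5 Å

2.5 Å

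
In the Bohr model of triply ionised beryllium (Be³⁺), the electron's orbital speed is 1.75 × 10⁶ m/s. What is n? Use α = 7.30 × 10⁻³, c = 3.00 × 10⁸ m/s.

5

v_n = Zαc/n ⇒ n = Zαc/v = 4 × 0.00730 × 3.00 × 10⁸ / 1.75 × 10⁶ ≈ 5.01
n = 5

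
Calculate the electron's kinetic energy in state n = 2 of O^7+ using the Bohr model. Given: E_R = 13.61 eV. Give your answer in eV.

For a Coulomb orbit the virial theorem gives K = −E_n.
E_n = −E_R·Z²/n², so K = E_R·Z²/n² = 13.61 × 8²/2² = 217.8 eV

217.8 eV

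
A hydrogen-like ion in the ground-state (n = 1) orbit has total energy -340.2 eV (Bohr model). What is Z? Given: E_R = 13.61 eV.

5

E_n = −E_R Z²/n² ⇒ Z² = −E_n n²/E_R = 340.2 × 1² / 13.61 ≈ 25.00
Z = 5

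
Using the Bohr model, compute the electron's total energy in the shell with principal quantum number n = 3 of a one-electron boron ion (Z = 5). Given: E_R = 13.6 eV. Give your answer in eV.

-37.8 eV

E_n = −E_R·Z²/n² = −13.6 × 5²/3² = -37.8 eV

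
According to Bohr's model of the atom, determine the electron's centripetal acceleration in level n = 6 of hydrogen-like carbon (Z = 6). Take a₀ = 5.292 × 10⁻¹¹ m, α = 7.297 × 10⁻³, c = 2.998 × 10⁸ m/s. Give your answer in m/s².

1.507 × 10²² m/s²

r = n²a₀/Z = 3.175 × 10⁻¹⁰ m, v = Zαc/n = 2.188 × 10⁶ m/s
a = v²/r = (2.188 × 10⁶)² / 3.175 × 10⁻¹⁰ = 1.507 × 10²² m/s²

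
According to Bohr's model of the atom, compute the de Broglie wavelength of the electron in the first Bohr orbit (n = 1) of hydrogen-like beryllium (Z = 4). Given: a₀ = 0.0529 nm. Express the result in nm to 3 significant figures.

0.0831 nm

The Bohr quantisation condition is nλ = 2πr_n.
r_n = n²a₀/Z = 0.0132 nm
λ = 2πr_n/n = 2π·0.0132/1 = 0.0831 nm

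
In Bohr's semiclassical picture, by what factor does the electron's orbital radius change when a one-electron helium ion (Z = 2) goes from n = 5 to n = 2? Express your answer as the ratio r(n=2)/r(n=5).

4/25

r ∝ Z^-1 · n^2; with Z fixed, r ∝ n^2.
r(n=2)/r(n=5) = (2/5)^2 = 4/25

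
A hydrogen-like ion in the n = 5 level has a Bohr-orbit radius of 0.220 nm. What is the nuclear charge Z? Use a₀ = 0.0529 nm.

r_n = n²a₀/Z ⇒ Z = n²a₀/r = 5² × 0.0529 / 0.220 ≈ 6.01
Z = 6

6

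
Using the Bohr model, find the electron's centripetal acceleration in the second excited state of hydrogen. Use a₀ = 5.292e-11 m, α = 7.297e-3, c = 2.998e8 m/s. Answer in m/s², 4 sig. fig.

1.116e21 m/s²

r = n²a₀/Z = 4.763e-10 m, v = Zαc/n = 7.292e5 m/s
a = v²/r = (7.292e5)² / 4.763e-10 = 1.116e21 m/s²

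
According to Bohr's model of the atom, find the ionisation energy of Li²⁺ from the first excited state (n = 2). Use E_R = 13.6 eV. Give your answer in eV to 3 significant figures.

E_n = −E_R·Z²/n² = −13.6 × 3²/2² eV = -30.6 eV
Ionisation energy = −E_n = 30.6 eV

30.6 eV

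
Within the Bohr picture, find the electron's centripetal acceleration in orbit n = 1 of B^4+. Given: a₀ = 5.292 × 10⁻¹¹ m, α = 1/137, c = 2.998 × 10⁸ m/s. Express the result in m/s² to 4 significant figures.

1.131 × 10²⁵ m/s²

r = n²a₀/Z = 1.058 × 10⁻¹¹ m, v = Zαc/n = 1.094 × 10⁷ m/s
a = v²/r = (1.094 × 10⁷)² / 1.058 × 10⁻¹¹ = 1.131 × 10²⁵ m/s²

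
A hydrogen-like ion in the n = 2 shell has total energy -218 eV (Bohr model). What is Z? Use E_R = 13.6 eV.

8

E_n = −E_R Z²/n² ⇒ Z² = −E_n n²/E_R = 218 × 2² / 13.6 ≈ 64.12
Z = 8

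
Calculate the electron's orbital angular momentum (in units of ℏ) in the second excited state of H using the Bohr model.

3

L_n = nℏ, so L/ℏ = n = 3.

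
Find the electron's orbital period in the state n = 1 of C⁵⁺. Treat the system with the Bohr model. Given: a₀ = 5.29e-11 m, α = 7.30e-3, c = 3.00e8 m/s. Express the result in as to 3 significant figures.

r = n²a₀/Z = 1²·5.29e-11/6 = 8.82e-12 m
v = Zαc/n = 6·0.00730·3.00e8/1 = 1.31e7 m/s
T = 2πr/v = 4.22e-18 s = 4.22 as

4.22 as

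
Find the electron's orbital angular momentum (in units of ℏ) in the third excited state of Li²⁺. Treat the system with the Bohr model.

L_n = nℏ, so L/ℏ = n = 4.

4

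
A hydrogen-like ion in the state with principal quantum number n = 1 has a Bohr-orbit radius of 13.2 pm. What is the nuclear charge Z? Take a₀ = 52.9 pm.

r_n = n²a₀/Z ⇒ Z = n²a₀/r = 1² × 52.9 / 13.2 ≈ 4.01
Z = 4

4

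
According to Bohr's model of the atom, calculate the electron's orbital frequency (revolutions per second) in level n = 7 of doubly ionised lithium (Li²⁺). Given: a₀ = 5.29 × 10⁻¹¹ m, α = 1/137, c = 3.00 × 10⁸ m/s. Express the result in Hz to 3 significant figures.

1.73 × 10¹⁴ Hz

r = n²a₀/Z = 8.64 × 10⁻¹⁰ m, v = Zαc/n = 9.38 × 10⁵ m/s
f = v/(2πr) = 1.73 × 10¹⁴ Hz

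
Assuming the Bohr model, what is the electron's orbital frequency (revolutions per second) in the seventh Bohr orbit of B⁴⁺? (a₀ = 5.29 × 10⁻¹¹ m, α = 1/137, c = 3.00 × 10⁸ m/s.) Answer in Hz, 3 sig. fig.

4.80 × 10¹⁴ Hz

r = n²a₀/Z = 5.18 × 10⁻¹⁰ m, v = Zαc/n = 1.56 × 10⁶ m/s
f = v/(2πr) = 4.80 × 10¹⁴ Hz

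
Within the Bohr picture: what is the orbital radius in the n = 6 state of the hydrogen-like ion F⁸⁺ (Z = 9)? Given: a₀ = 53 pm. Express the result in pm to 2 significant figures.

210 pm

r_n = n²a₀/Z = 6² × 53 / 9
    = 36 × 53 / 9 = 210 pm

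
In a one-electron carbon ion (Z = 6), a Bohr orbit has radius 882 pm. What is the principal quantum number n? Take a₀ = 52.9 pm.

10

r_n = n²a₀/Z ⇒ n² = rZ/a₀ = 882 × 6 / 52.9 ≈ 100.04
n = 10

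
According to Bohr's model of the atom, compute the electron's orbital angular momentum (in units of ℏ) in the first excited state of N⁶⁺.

2

L_n = nℏ, so L/ℏ = n = 2.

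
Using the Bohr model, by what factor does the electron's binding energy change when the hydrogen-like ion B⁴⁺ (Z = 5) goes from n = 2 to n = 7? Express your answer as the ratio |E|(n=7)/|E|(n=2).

|E| ∝ Z^2 · n^-2; with Z fixed, |E| ∝ n^-2.
|E|(n=7)/|E|(n=2) = (7/2)^-2 = 4/49

4/49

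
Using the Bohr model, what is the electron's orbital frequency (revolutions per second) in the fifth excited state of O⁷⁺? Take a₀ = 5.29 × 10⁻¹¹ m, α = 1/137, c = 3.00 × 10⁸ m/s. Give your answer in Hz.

1.95 × 10¹⁵ Hz

r = n²a₀/Z = 2.38 × 10⁻¹⁰ m, v = Zαc/n = 2.92 × 10⁶ m/s
f = v/(2πr) = 1.95 × 10¹⁵ Hz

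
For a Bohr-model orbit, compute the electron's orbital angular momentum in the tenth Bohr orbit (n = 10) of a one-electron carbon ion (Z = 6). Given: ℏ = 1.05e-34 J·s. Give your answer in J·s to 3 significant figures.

L_n = nℏ = 10 × 1.05e-34 = 1.05e-33 J·s

1.05e-33 J·s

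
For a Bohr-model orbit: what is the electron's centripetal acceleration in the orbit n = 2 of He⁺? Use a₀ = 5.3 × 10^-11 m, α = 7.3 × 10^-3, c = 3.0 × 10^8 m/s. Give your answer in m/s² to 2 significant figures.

4.5 × 10^22 m/s²

r = n²a₀/Z = 1.1 × 10^-10 m, v = Zαc/n = 2.2 × 10^6 m/s
a = v²/r = (2.2 × 10^6)² / 1.1 × 10^-10 = 4.5 × 10^22 m/s²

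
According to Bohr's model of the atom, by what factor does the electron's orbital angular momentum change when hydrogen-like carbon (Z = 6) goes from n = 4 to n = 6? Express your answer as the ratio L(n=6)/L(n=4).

L = nℏ depends only on n, so L ∝ n.
L(n=6)/L(n=4) = (6/4)^1 = 3/2

3/2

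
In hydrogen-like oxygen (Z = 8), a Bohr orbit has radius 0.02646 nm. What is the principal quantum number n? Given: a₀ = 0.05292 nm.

2

r_n = n²a₀/Z ⇒ n² = rZ/a₀ = 0.02646 × 8 / 0.05292 ≈ 4.00
n = 2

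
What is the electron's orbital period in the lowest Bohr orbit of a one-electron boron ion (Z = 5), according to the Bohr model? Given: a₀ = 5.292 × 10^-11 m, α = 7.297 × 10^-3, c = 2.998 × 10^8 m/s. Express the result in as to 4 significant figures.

6.080 as

r = n²a₀/Z = 1²·5.292 × 10^-11/5 = 1.058 × 10^-11 m
v = Zαc/n = 5·0.007297·2.998 × 10^8/1 = 1.094 × 10^7 m/s
T = 2πr/v = 6.080 × 10^-18 s = 6.080 as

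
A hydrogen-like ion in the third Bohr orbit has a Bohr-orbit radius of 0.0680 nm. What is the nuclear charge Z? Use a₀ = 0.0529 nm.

7

r_n = n²a₀/Z ⇒ Z = n²a₀/r = 3² × 0.0529 / 0.0680 ≈ 7.00
Z = 7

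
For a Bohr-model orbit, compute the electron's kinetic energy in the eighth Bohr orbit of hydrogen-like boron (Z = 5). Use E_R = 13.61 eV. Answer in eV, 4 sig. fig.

For a Coulomb orbit the virial theorem gives K = −E_n.
E_n = −E_R·Z²/n², so K = E_R·Z²/n² = 13.61 × 5²/8² = 5.316 eV

5.316 eV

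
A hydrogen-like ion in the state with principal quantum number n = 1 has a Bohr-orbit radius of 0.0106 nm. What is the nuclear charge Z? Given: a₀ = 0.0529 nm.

r_n = n²a₀/Z ⇒ Z = n²a₀/r = 1² × 0.0529 / 0.0106 ≈ 4.99
Z = 5

5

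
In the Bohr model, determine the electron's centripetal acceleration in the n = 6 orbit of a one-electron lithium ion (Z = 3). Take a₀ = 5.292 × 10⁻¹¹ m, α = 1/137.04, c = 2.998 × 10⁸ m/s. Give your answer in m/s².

1.884 × 10²¹ m/s²

r = n²a₀/Z = 6.350 × 10⁻¹⁰ m, v = Zαc/n = 1.094 × 10⁶ m/s
a = v²/r = (1.094 × 10⁶)² / 6.350 × 10⁻¹⁰ = 1.884 × 10²¹ m/s²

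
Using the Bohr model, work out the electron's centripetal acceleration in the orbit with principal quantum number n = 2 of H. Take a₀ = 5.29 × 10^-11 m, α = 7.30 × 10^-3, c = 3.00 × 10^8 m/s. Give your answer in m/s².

r = n²a₀/Z = 2.12 × 10^-10 m, v = Zαc/n = 1.09 × 10^6 m/s
a = v²/r = (1.09 × 10^6)² / 2.12 × 10^-10 = 5.67 × 10^21 m/s²

5.67 × 10^21 m/s²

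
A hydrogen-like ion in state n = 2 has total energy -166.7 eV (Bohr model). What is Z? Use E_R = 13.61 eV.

7

E_n = −E_R Z²/n² ⇒ Z² = −E_n n²/E_R = 166.7 × 2² / 13.61 ≈ 48.99
Z = 7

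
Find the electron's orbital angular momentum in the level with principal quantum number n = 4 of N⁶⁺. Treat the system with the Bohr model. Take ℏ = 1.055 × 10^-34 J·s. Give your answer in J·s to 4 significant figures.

4.220 × 10^-34 J·s

L_n = nℏ = 4 × 1.055 × 10^-34 = 4.220 × 10^-34 J·s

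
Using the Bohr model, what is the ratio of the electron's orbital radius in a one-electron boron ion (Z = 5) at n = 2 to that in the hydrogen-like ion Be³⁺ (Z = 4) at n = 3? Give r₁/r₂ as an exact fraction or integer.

r ∝ Z^-1 · n^2
r₁/r₂ = (5/4)^-1 · (2/3)^2 = 16/45

16/45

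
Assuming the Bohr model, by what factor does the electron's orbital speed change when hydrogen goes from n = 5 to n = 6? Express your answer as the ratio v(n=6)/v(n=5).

5/6

v ∝ Z^1 · n^-1; with Z fixed, v ∝ n^-1.
v(n=6)/v(n=5) = (6/5)^-1 = 5/6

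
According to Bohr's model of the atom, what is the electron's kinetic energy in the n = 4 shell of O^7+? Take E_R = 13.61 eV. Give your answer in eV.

For a Coulomb orbit the virial theorem gives K = −E_n.
E_n = −E_R·Z²/n², so K = E_R·Z²/n² = 13.61 × 8²/4² = 54.44 eV

54.44 eV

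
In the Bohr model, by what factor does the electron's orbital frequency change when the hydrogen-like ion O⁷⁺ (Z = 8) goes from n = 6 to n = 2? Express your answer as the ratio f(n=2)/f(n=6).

f ∝ Z^2 · n^-3; with Z fixed, f ∝ n^-3.
f(n=2)/f(n=6) = (2/6)^-3 = 27

27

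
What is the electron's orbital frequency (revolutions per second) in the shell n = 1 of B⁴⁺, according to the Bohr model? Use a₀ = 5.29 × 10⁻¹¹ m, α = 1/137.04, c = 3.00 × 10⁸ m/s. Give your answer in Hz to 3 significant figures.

r = n²a₀/Z = 1.06 × 10⁻¹¹ m, v = Zαc/n = 1.09 × 10⁷ m/s
f = v/(2πr) = 1.65 × 10¹⁷ Hz

1.65 × 10¹⁷ Hz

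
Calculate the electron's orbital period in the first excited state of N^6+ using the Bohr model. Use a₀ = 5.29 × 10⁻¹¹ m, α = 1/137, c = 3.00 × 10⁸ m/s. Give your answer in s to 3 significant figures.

2.48 × 10⁻¹⁷ s

r = n²a₀/Z = 2²·5.29 × 10⁻¹¹/7 = 3.02 × 10⁻¹¹ m
v = Zαc/n = 7·0.00730·3.00 × 10⁸/2 = 7.66 × 10⁶ m/s
T = 2πr/v = 2.48 × 10⁻¹⁷ s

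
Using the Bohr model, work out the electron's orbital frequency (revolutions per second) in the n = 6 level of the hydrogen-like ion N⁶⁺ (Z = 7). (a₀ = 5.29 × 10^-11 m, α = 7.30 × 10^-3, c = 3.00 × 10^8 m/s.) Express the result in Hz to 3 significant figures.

1.49 × 10^15 Hz

r = n²a₀/Z = 2.72 × 10^-10 m, v = Zαc/n = 2.56 × 10^6 m/s
f = v/(2πr) = 1.49 × 10^15 Hz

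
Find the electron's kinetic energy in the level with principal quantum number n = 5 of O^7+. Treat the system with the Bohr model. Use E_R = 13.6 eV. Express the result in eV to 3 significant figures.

For a Coulomb orbit the virial theorem gives K = −E_n.
E_n = −E_R·Z²/n², so K = E_R·Z²/n² = 13.6 × 8²/5² = 34.8 eV

34.8 eV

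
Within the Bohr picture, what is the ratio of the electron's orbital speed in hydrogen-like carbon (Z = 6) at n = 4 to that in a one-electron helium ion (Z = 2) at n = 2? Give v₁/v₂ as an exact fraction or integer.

v ∝ Z^1 · n^-1
v₁/v₂ = (6/2)^1 · (4/2)^-1 = 3/2

3/2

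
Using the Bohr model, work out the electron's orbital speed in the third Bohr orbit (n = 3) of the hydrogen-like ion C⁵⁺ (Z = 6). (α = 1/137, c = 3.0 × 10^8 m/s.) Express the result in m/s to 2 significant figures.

4.4 × 10^6 m/s

v_n = Zαc/n = 6 × 0.0073 × 3.0 × 10^8 / 3
    = 4.4 × 10^6 m/s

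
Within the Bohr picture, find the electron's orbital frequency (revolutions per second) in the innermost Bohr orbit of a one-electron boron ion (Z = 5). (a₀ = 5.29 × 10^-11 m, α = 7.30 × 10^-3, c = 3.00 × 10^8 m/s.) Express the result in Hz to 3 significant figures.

1.65 × 10^17 Hz

r = n²a₀/Z = 1.06 × 10^-11 m, v = Zαc/n = 1.09 × 10^7 m/s
f = v/(2πr) = 1.65 × 10^17 Hz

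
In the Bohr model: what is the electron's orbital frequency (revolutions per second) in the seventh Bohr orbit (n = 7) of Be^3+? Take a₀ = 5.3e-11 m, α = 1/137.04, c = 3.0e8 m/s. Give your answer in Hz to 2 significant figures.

r = n²a₀/Z = 6.5e-10 m, v = Zαc/n = 1.3e6 m/s
f = v/(2πr) = 3.1e14 Hz

3.1e14 Hz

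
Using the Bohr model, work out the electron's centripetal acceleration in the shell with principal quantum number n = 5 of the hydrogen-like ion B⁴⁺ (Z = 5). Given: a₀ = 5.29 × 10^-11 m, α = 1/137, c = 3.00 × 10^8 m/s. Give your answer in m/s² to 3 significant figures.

1.81 × 10^22 m/s²

r = n²a₀/Z = 2.64 × 10^-10 m, v = Zαc/n = 2.19 × 10^6 m/s
a = v²/r = (2.19 × 10^6)² / 2.64 × 10^-10 = 1.81 × 10^22 m/s²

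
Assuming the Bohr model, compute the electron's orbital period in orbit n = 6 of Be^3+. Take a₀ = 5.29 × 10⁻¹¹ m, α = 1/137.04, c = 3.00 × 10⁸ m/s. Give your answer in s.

2.05 × 10⁻¹⁵ s

r = n²a₀/Z = 6²·5.29 × 10⁻¹¹/4 = 4.76 × 10⁻¹⁰ m
v = Zαc/n = 4·0.00730·3.00 × 10⁸/6 = 1.46 × 10⁶ m/s
T = 2πr/v = 2.05 × 10⁻¹⁵ s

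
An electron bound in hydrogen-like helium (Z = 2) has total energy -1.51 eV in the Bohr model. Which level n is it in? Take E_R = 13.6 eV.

6

E_n = −E_R Z²/n² ⇒ n² = E_R Z²/(−E_n) = 13.6 × 2² / 1.51 ≈ 36.03
n = 6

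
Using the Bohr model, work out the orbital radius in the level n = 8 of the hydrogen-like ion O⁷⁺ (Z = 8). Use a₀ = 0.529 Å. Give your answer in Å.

r_n = n²a₀/Z = 8² × 0.529 / 8
    = 64 × 0.529 / 8 = 4.23 Å

4.23 Å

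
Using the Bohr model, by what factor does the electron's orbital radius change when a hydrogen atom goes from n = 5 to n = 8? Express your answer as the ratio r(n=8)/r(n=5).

64/25

r ∝ Z^-1 · n^2; with Z fixed, r ∝ n^2.
r(n=8)/r(n=5) = (8/5)^2 = 64/25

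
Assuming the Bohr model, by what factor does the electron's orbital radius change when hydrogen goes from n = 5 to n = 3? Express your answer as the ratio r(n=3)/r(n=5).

r ∝ Z^-1 · n^2; with Z fixed, r ∝ n^2.
r(n=3)/r(n=5) = (3/5)^2 = 9/25

9/25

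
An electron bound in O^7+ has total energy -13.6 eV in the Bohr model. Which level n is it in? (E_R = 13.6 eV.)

E_n = −E_R Z²/n² ⇒ n² = E_R Z²/(−E_n) = 13.6 × 8² / 13.6 ≈ 64.00
n = 8

8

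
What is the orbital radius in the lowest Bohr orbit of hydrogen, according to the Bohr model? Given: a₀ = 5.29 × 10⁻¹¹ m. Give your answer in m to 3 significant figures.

5.29 × 10⁻¹¹ m

r_n = n²a₀/Z = 1² × 5.29 × 10⁻¹¹ / 1
    = 1 × 5.29 × 10⁻¹¹ / 1 = 5.29 × 10⁻¹¹ m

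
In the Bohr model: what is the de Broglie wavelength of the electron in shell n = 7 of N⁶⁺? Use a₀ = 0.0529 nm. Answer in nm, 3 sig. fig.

0.332 nm

The Bohr quantisation condition is nλ = 2πr_n.
r_n = n²a₀/Z = 0.370 nm
λ = 2πr_n/n = 2π·0.370/7 = 0.332 nm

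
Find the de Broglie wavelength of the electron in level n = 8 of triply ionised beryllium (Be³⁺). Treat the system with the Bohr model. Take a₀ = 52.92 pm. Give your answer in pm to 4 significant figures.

The Bohr quantisation condition is nλ = 2πr_n.
r_n = n²a₀/Z = 846.7 pm
λ = 2πr_n/n = 2π·846.7/8 = 665.0 pm

665.0 pm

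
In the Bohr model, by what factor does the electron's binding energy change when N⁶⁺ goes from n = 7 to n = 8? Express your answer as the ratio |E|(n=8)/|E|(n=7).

49/64

|E| ∝ Z^2 · n^-2; with Z fixed, |E| ∝ n^-2.
|E|(n=8)/|E|(n=7) = (8/7)^-2 = 49/64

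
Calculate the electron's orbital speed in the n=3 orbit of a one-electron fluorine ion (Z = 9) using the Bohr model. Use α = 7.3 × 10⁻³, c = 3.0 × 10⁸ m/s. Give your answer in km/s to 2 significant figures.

v_n = Zαc/n = 9 × 0.0073 × 3.0 × 10⁸ / 3
    = 6600 km/s

6600 km/s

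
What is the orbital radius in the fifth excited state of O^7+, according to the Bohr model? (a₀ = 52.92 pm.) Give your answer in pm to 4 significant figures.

238.1 pm

r_n = n²a₀/Z = 6² × 52.92 / 8
    = 36 × 52.92 / 8 = 238.1 pm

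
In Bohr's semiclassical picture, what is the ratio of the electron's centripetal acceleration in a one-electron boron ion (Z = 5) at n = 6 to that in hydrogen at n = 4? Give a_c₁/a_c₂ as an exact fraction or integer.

2000/81

a_c ∝ Z^3 · n^-4
a_c₁/a_c₂ = (5/1)^3 · (6/4)^-4 = 2000/81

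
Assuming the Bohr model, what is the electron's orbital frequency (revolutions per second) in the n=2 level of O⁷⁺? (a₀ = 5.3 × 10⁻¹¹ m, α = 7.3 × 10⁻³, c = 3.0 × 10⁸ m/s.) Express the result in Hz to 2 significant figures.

5.3 × 10¹⁶ Hz

r = n²a₀/Z = 2.6 × 10⁻¹¹ m, v = Zαc/n = 8.8 × 10⁶ m/s
f = v/(2πr) = 5.3 × 10¹⁶ Hz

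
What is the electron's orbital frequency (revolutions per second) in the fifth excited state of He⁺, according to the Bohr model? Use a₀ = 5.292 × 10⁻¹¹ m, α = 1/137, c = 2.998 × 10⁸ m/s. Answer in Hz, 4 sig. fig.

1.219 × 10¹⁴ Hz

r = n²a₀/Z = 9.526 × 10⁻¹⁰ m, v = Zαc/n = 7.294 × 10⁵ m/s
f = v/(2πr) = 1.219 × 10¹⁴ Hz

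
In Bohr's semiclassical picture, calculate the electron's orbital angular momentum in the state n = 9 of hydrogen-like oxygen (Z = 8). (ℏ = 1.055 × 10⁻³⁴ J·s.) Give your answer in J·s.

L_n = nℏ = 9 × 1.055 × 10⁻³⁴ = 9.495 × 10⁻³⁴ J·s

9.495 × 10⁻³⁴ J·s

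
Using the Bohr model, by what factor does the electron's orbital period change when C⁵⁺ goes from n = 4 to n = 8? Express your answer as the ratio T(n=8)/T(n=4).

8

T ∝ Z^-2 · n^3; with Z fixed, T ∝ n^3.
T(n=8)/T(n=4) = (8/4)^3 = 8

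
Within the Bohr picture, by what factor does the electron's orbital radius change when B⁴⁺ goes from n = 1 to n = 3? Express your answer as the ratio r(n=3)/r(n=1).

9

r ∝ Z^-1 · n^2; with Z fixed, r ∝ n^2.
r(n=3)/r(n=1) = (3/1)^2 = 9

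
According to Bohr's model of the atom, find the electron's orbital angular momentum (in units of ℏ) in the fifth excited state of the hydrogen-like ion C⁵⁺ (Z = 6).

L_n = nℏ, so L/ℏ = n = 6.

6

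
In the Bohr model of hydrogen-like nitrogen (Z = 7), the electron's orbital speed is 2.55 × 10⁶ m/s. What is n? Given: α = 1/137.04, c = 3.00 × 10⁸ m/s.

6

v_n = Zαc/n ⇒ n = Zαc/v = 7 × 0.00730 × 3.00 × 10⁸ / 2.55 × 10⁶ ≈ 6.01
n = 6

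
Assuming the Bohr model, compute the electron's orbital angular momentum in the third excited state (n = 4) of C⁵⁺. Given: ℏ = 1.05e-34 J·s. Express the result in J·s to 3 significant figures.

4.20e-34 J·s

L_n = nℏ = 4 × 1.05e-34 = 4.20e-34 J·s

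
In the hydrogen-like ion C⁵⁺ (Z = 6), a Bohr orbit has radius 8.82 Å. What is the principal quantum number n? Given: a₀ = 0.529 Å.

r_n = n²a₀/Z ⇒ n² = rZ/a₀ = 8.82 × 6 / 0.529 ≈ 100.04
n = 10

10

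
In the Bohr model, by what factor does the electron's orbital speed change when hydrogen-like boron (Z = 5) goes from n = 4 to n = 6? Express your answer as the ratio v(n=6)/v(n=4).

2/3

v ∝ Z^1 · n^-1; with Z fixed, v ∝ n^-1.
v(n=6)/v(n=4) = (6/4)^-1 = 2/3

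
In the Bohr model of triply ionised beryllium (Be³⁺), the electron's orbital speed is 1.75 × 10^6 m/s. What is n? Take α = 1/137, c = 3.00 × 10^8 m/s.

v_n = Zαc/n ⇒ n = Zαc/v = 4 × 0.00730 × 3.00 × 10^8 / 1.75 × 10^6 ≈ 5.01
n = 5

5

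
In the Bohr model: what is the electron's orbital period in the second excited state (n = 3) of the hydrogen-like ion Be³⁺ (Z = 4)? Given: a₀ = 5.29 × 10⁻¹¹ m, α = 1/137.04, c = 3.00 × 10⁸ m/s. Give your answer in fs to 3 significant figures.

0.256 fs

r = n²a₀/Z = 3²·5.29 × 10⁻¹¹/4 = 1.19 × 10⁻¹⁰ m
v = Zαc/n = 4·0.00730·3.00 × 10⁸/3 = 2.92 × 10⁶ m/s
T = 2πr/v = 2.56 × 10⁻¹⁶ s = 0.256 fs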